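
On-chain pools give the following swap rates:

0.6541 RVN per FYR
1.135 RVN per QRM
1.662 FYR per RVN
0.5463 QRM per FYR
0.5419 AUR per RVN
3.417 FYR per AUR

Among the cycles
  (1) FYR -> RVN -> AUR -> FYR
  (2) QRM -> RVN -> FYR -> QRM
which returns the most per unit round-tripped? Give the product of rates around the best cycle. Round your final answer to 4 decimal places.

1.2112

(1) 0.6541 × 0.5419 × 3.417 = 1.21118
(2) 1.135 × 1.662 × 0.5463 = 1.03052
Highest is cycle (1) at 1.2112 (>1, arbitrage).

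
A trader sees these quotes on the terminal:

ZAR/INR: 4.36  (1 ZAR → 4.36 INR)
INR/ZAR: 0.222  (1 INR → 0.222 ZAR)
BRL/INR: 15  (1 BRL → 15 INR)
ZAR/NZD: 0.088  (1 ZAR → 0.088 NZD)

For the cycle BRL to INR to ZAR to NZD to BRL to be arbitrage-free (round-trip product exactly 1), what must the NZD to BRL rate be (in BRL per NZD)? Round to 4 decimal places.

3.4125

Known legs of the cycle: 15 × 0.222 × 0.088 = 0.29304
For no arbitrage the full-cycle product must be 1, so the missing rate is 1 / 0.29304 ≈ 3.412503.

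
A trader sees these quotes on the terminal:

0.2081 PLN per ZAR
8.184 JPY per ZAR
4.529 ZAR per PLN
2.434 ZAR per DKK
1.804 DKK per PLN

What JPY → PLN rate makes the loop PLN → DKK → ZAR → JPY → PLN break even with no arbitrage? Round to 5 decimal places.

0.02783

Known legs of the cycle: 1.804 × 2.434 × 8.184 = 35.935420224
For no arbitrage the full-cycle product must be 1, so the missing rate is 1 / 35.935420224 ≈ 0.0278277.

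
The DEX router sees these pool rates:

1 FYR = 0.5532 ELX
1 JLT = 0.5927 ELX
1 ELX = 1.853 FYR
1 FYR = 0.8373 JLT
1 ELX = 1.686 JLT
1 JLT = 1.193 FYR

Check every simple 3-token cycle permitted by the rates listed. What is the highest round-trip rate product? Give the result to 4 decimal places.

1.1127

ELX→JLT→FYR→ELX: 1.686 × 1.193 × 0.5532 = 1.11271
ELX→FYR→JLT→ELX: 1.853 × 0.8373 × 0.5927 = 0.91958
Maximum is ELX→JLT→FYR→ELX at 1.1127; arbitrage exists.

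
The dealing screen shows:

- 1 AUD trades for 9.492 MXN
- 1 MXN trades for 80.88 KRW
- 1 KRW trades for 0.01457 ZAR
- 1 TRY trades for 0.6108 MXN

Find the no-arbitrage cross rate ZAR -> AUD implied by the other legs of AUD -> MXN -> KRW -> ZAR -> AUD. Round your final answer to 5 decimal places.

Known legs of the cycle: 9.492 × 80.88 × 0.01457 = 11.1855778272
For no arbitrage the full-cycle product must be 1, so the missing rate is 1 / 11.1855778272 ≈ 0.0894008.

0.08940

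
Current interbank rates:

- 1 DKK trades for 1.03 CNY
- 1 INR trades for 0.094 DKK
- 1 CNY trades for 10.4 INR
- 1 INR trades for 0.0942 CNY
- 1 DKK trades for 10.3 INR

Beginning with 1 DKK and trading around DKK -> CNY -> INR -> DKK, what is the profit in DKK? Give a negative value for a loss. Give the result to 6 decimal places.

0.006928

1 DKK × 1.03 = 1.03 CNY
1.03 CNY × 10.4 = 10.712 INR
10.712 INR × 0.094 = 1.006928 DKK
Net change: 1.006928 − 1 = 0.006928 DKK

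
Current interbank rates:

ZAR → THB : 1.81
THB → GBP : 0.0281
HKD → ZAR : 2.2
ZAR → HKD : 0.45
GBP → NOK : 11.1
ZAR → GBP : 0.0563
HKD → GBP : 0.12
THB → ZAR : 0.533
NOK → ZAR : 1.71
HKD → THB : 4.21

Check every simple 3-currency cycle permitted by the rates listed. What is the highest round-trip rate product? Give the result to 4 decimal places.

1.0686

NOK→ZAR→GBP→NOK: 1.71 × 0.0563 × 11.1 = 1.06863
HKD→THB→ZAR→HKD: 4.21 × 0.533 × 0.45 = 1.00977
Maximum is NOK→ZAR→GBP→NOK at 1.0686; arbitrage exists.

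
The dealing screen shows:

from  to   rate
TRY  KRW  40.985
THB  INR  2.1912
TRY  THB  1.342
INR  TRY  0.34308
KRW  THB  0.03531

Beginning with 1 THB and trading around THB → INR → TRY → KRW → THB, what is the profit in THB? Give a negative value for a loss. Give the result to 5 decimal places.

0.08793

1 THB × 2.1912 = 2.1912 INR
2.1912 INR × 0.34308 = 0.751756896 TRY
0.751756896 TRY × 40.985 = 30.81075638256 KRW
30.81075638256 KRW × 0.03531 = 1.0879278078681936 THB
Net change: 1.0879278078681936 − 1 = 0.0879278078681936 THB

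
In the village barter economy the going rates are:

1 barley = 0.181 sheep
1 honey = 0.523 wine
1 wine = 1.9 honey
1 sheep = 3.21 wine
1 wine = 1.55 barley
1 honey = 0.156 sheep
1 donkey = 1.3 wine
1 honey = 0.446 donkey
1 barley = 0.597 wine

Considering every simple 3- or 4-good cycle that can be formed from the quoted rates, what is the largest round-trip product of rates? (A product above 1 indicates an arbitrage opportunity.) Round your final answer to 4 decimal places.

1.1016

donkey→wine→honey→donkey: 1.3 × 1.9 × 0.446 = 1.10162
sheep→wine→honey→sheep: 3.21 × 1.9 × 0.156 = 0.95144
sheep→wine→barley→sheep: 3.21 × 1.55 × 0.181 = 0.90057
Maximum is donkey→wine→honey→donkey at 1.1016; arbitrage exists.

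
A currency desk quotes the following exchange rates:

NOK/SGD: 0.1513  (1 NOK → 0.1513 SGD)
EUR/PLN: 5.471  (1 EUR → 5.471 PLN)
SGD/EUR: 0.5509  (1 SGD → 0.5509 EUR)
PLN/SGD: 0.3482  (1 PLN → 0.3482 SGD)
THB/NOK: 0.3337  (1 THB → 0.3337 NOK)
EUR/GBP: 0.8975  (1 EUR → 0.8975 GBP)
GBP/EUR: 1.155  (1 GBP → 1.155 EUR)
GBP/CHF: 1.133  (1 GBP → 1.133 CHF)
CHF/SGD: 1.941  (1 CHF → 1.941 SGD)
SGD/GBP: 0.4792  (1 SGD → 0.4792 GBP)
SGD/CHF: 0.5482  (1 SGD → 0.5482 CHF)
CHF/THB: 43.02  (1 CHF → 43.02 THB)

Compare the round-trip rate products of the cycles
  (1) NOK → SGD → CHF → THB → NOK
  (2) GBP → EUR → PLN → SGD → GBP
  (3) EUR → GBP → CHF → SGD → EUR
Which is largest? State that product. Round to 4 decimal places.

(1) 0.1513 × 0.5482 × 43.02 × 0.3337 = 1.19071
(2) 1.155 × 5.471 × 0.3482 × 0.4792 = 1.05437
(3) 0.8975 × 1.133 × 1.941 × 0.5509 = 1.08733
Highest is cycle (1) at 1.1907 (>1, arbitrage).

1.1907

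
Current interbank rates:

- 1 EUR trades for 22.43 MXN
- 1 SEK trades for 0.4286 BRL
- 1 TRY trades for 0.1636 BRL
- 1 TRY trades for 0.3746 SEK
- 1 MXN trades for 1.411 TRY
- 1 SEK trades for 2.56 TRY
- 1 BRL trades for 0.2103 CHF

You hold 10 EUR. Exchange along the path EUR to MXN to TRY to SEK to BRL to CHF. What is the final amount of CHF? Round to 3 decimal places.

10 EUR × 22.43 = 224.3 MXN
224.3 MXN × 1.411 = 316.4873 TRY
316.4873 TRY × 0.3746 = 118.55614258 SEK
118.55614258 SEK × 0.4286 = 50.813162709788 BRL
50.813162709788 BRL × 0.2103 = 10.6860081178684164 CHF

10.686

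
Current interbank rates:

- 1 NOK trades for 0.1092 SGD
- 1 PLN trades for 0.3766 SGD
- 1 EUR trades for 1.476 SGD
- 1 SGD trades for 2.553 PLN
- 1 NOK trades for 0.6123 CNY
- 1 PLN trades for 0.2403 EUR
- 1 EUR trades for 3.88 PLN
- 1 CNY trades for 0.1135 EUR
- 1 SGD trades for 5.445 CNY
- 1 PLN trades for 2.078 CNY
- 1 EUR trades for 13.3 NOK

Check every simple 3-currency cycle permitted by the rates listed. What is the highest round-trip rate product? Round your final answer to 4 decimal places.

NOK→CNY→EUR→NOK: 0.6123 × 0.1135 × 13.3 = 0.92430
CNY→EUR→PLN→CNY: 0.1135 × 3.88 × 2.078 = 0.91511
CNY→EUR→SGD→CNY: 0.1135 × 1.476 × 5.445 = 0.91218
EUR→SGD→PLN→EUR: 1.476 × 2.553 × 0.2403 = 0.90551
Maximum is NOK→CNY→EUR→NOK at 0.9243; no arbitrage — every cycle loses value.

0.9243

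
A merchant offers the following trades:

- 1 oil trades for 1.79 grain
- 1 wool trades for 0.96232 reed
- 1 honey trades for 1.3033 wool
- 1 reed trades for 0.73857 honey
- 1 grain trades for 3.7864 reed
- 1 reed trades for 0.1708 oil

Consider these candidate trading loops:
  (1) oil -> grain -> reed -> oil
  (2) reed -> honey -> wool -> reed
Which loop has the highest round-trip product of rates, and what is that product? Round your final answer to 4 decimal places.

1.1576

(1) 1.79 × 3.7864 × 0.1708 = 1.15762
(2) 0.73857 × 1.3033 × 0.96232 = 0.92631
Highest is cycle (1) at 1.1576 (>1, arbitrage).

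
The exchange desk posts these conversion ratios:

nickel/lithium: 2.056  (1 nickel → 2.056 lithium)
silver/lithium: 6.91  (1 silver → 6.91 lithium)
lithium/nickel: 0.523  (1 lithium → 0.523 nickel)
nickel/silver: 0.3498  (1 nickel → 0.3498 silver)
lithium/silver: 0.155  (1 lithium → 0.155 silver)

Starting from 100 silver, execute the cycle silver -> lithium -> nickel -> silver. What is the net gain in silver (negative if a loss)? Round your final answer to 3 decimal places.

100 silver × 6.91 = 691 lithium
691 lithium × 0.523 = 361.393 nickel
361.393 nickel × 0.3498 = 126.4152714 silver
Net change: 126.4152714 − 100 = 26.4152714 silver

26.415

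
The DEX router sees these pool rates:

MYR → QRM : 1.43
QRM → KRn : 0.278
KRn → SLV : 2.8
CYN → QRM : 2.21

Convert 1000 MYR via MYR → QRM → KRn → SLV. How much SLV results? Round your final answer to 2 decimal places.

1000 MYR × 1.43 = 1430 QRM
1430 QRM × 0.278 = 397.54 KRn
397.54 KRn × 2.8 = 1113.112 SLV

1113.11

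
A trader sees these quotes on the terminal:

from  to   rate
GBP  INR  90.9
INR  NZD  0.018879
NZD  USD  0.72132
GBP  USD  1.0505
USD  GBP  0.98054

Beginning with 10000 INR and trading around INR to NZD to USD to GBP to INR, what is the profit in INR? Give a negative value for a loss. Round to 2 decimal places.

10000 INR × 0.018879 = 188.79 NZD
188.79 NZD × 0.72132 = 136.1780028 USD
136.1780028 USD × 0.98054 = 133.527978865512 GBP
133.527978865512 GBP × 90.9 = 12137.6932788750408 INR
Net change: 12137.6932788750408 − 10000 = 2137.6932788750408 INR

2137.69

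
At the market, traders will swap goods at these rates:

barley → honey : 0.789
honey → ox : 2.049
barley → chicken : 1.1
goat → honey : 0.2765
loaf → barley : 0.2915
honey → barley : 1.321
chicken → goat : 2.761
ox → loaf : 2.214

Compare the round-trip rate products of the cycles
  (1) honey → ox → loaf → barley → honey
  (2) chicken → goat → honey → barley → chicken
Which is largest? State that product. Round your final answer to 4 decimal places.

(1) 2.049 × 2.214 × 0.2915 × 0.789 = 1.04336
(2) 2.761 × 0.2765 × 1.321 × 1.1 = 1.10932
Highest is cycle (2) at 1.1093 (>1, arbitrage).

1.1093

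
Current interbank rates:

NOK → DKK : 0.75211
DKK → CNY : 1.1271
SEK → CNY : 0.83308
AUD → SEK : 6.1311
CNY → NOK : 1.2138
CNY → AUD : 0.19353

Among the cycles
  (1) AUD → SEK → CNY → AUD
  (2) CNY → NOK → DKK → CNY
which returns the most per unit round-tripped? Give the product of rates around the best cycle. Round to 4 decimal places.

1.0289

(1) 6.1311 × 0.83308 × 0.19353 = 0.98849
(2) 1.2138 × 0.75211 × 1.1271 = 1.02894
Highest is cycle (2) at 1.0289 (>1, arbitrage).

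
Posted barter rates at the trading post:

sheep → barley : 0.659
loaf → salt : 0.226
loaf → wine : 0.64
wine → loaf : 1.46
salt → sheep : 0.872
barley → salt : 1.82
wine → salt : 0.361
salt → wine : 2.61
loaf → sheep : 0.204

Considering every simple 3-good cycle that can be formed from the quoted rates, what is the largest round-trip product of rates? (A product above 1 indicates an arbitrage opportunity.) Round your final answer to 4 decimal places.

1.0459

salt→sheep→barley→salt: 0.872 × 0.659 × 1.82 = 1.04586
wine→loaf→salt→wine: 1.46 × 0.226 × 2.61 = 0.86120
Maximum is salt→sheep→barley→salt at 1.0459; arbitrage exists.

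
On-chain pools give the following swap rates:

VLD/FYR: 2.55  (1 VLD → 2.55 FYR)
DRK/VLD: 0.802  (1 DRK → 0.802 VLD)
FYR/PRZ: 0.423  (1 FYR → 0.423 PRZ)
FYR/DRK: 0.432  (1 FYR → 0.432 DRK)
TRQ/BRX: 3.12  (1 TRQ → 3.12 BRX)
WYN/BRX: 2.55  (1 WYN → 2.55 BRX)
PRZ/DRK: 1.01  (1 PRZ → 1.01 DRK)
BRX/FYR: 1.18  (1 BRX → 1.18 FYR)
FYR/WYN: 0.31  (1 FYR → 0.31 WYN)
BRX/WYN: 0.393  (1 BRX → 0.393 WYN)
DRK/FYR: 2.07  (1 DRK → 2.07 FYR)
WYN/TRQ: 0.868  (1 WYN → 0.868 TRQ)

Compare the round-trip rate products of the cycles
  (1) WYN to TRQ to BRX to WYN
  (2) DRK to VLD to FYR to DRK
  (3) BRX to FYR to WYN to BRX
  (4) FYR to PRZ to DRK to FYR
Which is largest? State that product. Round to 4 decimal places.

(1) 0.868 × 3.12 × 0.393 = 1.06431
(2) 0.802 × 2.55 × 0.432 = 0.88348
(3) 1.18 × 0.31 × 2.55 = 0.93279
(4) 0.423 × 1.01 × 2.07 = 0.88437
Highest is cycle (1) at 1.0643 (>1, arbitrage).

1.0643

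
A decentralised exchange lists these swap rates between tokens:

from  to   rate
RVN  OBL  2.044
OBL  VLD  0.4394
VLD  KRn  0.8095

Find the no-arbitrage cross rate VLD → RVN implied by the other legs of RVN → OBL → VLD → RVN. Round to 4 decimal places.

Known legs of the cycle: 2.044 × 0.4394 = 0.8981336
For no arbitrage the full-cycle product must be 1, so the missing rate is 1 / 0.8981336 ≈ 1.113420.

1.1134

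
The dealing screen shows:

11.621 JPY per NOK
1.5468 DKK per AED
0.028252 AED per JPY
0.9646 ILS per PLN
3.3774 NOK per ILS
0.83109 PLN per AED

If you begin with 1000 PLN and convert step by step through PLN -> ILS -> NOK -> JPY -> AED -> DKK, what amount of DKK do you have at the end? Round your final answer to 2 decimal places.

1654.46

1000 PLN × 0.9646 = 964.6 ILS
964.6 ILS × 3.3774 = 3257.84004 NOK
3257.84004 NOK × 11.621 = 37859.35910484 JPY
37859.35910484 JPY × 0.028252 = 1069.60261342993968 AED
1069.60261342993968 AED × 1.5468 = 1654.461322453430697024 DKK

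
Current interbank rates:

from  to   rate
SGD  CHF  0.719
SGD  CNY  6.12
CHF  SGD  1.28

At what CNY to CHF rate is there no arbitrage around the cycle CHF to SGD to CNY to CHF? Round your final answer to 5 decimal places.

Known legs of the cycle: 1.28 × 6.12 = 7.8336
For no arbitrage the full-cycle product must be 1, so the missing rate is 1 / 7.8336 ≈ 0.1276552.

0.12766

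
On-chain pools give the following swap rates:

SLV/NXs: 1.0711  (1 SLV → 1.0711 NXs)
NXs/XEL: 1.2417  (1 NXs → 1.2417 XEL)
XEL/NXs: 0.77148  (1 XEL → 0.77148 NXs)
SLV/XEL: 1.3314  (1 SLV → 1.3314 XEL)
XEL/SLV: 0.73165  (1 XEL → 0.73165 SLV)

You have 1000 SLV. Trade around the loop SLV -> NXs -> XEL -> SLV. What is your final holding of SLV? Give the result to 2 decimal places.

1000 SLV × 1.0711 = 1071.1 NXs
1071.1 NXs × 1.2417 = 1329.98487 XEL
1329.98487 XEL × 0.73165 = 973.0834301355 SLV

973.08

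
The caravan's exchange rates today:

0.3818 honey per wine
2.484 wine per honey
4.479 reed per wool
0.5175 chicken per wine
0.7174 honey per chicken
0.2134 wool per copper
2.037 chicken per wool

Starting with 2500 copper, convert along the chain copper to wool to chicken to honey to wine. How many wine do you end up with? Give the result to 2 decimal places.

1936.59

2500 copper × 0.2134 = 533.5 wool
533.5 wool × 2.037 = 1086.7395 chicken
1086.7395 chicken × 0.7174 = 779.6269173 honey
779.6269173 honey × 2.484 = 1936.5932625732 wine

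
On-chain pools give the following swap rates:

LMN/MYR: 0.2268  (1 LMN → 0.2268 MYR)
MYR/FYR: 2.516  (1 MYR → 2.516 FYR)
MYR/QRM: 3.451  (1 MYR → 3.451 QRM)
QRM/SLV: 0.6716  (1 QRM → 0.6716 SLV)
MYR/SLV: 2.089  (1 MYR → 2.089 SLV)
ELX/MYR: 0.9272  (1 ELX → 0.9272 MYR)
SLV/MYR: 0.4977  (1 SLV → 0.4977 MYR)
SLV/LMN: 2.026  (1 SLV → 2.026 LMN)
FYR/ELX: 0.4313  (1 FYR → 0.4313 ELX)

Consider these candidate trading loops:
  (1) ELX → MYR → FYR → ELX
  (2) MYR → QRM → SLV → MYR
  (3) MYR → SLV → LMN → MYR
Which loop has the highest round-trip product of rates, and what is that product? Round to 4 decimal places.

1.1535

(1) 0.9272 × 2.516 × 0.4313 = 1.00615
(2) 3.451 × 0.6716 × 0.4977 = 1.15352
(3) 2.089 × 2.026 × 0.2268 = 0.95989
Highest is cycle (2) at 1.1535 (>1, arbitrage).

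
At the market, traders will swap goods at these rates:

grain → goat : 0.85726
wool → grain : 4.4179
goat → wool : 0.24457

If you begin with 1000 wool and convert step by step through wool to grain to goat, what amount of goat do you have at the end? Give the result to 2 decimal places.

1000 wool × 4.4179 = 4417.9 grain
4417.9 grain × 0.85726 = 3787.288954 goat

3787.29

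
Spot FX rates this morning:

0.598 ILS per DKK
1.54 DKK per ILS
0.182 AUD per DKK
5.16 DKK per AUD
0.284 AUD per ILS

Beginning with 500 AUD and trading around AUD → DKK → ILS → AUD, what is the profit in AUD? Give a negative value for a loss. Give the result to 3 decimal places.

500 AUD × 5.16 = 2580 DKK
2580 DKK × 0.598 = 1542.84 ILS
1542.84 ILS × 0.284 = 438.16656 AUD
Net change: 438.16656 − 500 = -61.83344 AUD

-61.833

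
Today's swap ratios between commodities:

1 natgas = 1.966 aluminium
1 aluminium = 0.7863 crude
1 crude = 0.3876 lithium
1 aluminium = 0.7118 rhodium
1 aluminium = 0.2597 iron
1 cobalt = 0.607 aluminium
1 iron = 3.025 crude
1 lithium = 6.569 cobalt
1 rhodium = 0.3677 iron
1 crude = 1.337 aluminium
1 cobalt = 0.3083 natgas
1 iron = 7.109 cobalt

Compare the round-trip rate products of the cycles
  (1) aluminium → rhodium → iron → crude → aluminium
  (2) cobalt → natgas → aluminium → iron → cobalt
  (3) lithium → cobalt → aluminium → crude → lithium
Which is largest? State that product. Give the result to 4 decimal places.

1.2152

(1) 0.7118 × 0.3677 × 3.025 × 1.337 = 1.05854
(2) 0.3083 × 1.966 × 0.2597 × 7.109 = 1.11902
(3) 6.569 × 0.607 × 0.7863 × 0.3876 = 1.21523
Highest is cycle (3) at 1.2152 (>1, arbitrage).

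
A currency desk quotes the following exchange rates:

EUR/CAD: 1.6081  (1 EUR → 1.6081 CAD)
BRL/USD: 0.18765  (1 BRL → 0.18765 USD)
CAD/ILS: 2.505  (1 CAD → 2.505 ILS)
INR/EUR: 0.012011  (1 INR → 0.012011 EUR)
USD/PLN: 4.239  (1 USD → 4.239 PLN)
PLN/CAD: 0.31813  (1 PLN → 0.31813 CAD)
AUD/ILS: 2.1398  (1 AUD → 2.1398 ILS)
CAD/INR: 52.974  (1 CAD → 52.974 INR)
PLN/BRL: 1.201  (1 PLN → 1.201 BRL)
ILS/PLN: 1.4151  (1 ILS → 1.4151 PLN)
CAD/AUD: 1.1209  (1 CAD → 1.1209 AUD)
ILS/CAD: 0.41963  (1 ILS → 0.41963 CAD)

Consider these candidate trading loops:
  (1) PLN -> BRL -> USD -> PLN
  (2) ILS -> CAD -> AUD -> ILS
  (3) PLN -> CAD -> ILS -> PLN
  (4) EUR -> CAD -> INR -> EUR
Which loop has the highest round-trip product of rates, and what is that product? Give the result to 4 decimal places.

(1) 1.201 × 0.18765 × 4.239 = 0.95533
(2) 0.41963 × 1.1209 × 2.1398 = 1.00648
(3) 0.31813 × 2.505 × 1.4151 = 1.12772
(4) 1.6081 × 52.974 × 0.012011 = 1.02319
Highest is cycle (3) at 1.1277 (>1, arbitrage).

1.1277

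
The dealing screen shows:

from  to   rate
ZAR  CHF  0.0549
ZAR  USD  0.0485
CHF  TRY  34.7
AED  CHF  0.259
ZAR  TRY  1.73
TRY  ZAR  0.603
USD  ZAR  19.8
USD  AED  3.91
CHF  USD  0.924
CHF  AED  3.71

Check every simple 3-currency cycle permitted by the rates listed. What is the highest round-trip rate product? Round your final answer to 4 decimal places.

TRY→ZAR→CHF→TRY: 0.603 × 0.0549 × 34.7 = 1.14873
USD→ZAR→CHF→USD: 19.8 × 0.0549 × 0.924 = 1.00441
USD→AED→CHF→USD: 3.91 × 0.259 × 0.924 = 0.93573
Maximum is TRY→ZAR→CHF→TRY at 1.1487; arbitrage exists.

1.1487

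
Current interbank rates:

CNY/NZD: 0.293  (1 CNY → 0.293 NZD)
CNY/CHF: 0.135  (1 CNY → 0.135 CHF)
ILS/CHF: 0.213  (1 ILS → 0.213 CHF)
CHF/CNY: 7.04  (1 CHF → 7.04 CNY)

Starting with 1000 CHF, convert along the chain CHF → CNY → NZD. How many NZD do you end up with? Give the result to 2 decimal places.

2062.72

1000 CHF × 7.04 = 7040 CNY
7040 CNY × 0.293 = 2062.72 NZD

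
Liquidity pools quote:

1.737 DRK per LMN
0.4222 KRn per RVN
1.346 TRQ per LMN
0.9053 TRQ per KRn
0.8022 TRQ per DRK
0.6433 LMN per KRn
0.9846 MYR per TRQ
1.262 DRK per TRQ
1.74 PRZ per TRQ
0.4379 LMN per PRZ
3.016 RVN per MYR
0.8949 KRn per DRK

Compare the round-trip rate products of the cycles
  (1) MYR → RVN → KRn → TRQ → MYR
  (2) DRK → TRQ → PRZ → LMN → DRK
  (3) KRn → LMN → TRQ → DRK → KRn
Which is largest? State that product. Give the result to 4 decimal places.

1.1350

(1) 3.016 × 0.4222 × 0.9053 × 0.9846 = 1.13502
(2) 0.8022 × 1.74 × 0.4379 × 1.737 = 1.06171
(3) 0.6433 × 1.346 × 1.262 × 0.8949 = 0.97790
Highest is cycle (1) at 1.1350 (>1, arbitrage).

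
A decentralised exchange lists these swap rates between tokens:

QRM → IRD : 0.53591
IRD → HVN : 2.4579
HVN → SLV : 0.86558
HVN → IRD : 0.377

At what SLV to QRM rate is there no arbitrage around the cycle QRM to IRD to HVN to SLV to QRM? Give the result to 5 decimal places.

0.87707

Known legs of the cycle: 0.53591 × 2.4579 × 0.86558 = 1.14015339213462
For no arbitrage the full-cycle product must be 1, so the missing rate is 1 / 1.14015339213462 ≈ 0.8770750.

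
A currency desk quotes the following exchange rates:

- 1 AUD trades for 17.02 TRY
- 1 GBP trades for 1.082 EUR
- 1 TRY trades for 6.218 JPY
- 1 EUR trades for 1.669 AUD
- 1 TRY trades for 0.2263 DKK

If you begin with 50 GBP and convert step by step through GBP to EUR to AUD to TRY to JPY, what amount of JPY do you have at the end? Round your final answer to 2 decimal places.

50 GBP × 1.082 = 54.1 EUR
54.1 EUR × 1.669 = 90.2929 AUD
90.2929 AUD × 17.02 = 1536.785158 TRY
1536.785158 TRY × 6.218 = 9555.730112444 JPY

9555.73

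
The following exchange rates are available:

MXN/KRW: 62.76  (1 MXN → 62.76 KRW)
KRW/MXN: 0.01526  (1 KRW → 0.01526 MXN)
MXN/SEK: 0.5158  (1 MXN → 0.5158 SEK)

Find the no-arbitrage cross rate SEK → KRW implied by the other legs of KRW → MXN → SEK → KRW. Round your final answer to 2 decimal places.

127.05

Known legs of the cycle: 0.01526 × 0.5158 = 0.007871108
For no arbitrage the full-cycle product must be 1, so the missing rate is 1 / 0.007871108 ≈ 127.0469.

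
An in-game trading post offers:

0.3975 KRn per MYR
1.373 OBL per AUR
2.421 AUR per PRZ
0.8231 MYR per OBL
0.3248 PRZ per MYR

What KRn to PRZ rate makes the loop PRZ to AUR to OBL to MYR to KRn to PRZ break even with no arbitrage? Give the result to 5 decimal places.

0.91949

Known legs of the cycle: 2.421 × 1.373 × 0.8231 × 0.3975 = 1.08756459601425
For no arbitrage the full-cycle product must be 1, so the missing rate is 1 / 1.08756459601425 ≈ 0.9194856.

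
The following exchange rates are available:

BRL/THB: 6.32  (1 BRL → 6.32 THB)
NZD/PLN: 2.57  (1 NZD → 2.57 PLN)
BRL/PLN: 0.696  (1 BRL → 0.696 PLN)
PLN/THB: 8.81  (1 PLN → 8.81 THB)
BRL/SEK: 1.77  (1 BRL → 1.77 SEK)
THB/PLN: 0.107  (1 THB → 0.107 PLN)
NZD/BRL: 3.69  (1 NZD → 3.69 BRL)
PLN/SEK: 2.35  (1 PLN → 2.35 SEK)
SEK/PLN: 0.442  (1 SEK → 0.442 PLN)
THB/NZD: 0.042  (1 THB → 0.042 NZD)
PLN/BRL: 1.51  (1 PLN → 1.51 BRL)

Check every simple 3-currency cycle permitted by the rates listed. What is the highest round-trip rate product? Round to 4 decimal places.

PLN→BRL→SEK→PLN: 1.51 × 1.77 × 0.442 = 1.18133
PLN→BRL→THB→PLN: 1.51 × 6.32 × 0.107 = 1.02112
NZD→BRL→THB→NZD: 3.69 × 6.32 × 0.042 = 0.97947
NZD→PLN→THB→NZD: 2.57 × 8.81 × 0.042 = 0.95095
Maximum is PLN→BRL→SEK→PLN at 1.1813; arbitrage exists.

1.1813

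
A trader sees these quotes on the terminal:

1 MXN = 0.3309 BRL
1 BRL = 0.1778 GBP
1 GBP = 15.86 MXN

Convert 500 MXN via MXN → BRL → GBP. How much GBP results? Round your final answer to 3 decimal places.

500 MXN × 0.3309 = 165.45 BRL
165.45 BRL × 0.1778 = 29.41701 GBP

29.417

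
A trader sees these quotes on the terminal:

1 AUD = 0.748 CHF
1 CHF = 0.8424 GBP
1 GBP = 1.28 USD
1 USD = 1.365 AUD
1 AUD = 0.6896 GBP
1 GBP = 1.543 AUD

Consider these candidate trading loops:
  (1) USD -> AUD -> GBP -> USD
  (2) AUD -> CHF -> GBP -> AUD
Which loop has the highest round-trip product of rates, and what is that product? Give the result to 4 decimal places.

1.2049

(1) 1.365 × 0.6896 × 1.28 = 1.20487
(2) 0.748 × 0.8424 × 1.543 = 0.97227
Highest is cycle (1) at 1.2049 (>1, arbitrage).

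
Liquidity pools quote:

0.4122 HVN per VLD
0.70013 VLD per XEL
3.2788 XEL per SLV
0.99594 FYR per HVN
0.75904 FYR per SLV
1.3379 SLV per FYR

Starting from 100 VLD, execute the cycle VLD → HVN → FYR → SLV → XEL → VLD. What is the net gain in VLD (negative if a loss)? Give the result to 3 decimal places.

26.084

100 VLD × 0.4122 = 41.22 HVN
41.22 HVN × 0.99594 = 41.0526468 FYR
41.0526468 FYR × 1.3379 = 54.92433615372 SLV
54.92433615372 SLV × 3.2788 = 180.085913380817136 XEL
180.085913380817136 XEL × 0.70013 = 126.08355053531150142768 VLD
Net change: 126.08355053531150142768 − 100 = 26.08355053531150142768 VLD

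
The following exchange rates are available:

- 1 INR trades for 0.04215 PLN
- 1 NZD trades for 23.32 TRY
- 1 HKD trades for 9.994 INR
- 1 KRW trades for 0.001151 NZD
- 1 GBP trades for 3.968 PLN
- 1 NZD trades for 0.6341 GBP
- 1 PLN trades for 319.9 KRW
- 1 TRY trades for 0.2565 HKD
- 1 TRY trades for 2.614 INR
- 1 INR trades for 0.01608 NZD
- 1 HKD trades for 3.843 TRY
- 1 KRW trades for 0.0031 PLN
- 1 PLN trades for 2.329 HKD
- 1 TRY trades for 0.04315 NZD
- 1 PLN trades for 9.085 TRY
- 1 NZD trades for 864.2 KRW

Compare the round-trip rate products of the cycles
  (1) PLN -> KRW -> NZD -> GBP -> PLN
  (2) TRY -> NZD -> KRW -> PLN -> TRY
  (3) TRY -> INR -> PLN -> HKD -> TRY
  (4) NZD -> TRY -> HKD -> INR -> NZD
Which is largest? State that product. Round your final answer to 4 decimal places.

(1) 319.9 × 0.001151 × 0.6341 × 3.968 = 0.92644
(2) 0.04315 × 864.2 × 0.0031 × 9.085 = 1.05022
(3) 2.614 × 0.04215 × 2.329 × 3.843 = 0.98615
(4) 23.32 × 0.2565 × 9.994 × 0.01608 = 0.96126
Highest is cycle (2) at 1.0502 (>1, arbitrage).

1.0502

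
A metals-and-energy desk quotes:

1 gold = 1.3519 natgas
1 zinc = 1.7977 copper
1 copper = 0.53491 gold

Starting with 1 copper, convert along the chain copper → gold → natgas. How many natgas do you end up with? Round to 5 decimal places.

0.72314

1 copper × 0.53491 = 0.53491 gold
0.53491 gold × 1.3519 = 0.723144829 natgas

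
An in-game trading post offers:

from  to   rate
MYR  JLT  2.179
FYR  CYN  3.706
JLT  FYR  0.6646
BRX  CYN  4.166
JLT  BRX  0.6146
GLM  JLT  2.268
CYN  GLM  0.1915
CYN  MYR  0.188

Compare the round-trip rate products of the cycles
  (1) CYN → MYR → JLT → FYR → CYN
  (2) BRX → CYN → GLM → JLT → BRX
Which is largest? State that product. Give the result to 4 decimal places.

1.1120

(1) 0.188 × 2.179 × 0.6646 × 3.706 = 1.00898
(2) 4.166 × 0.1915 × 2.268 × 0.6146 = 1.11205
Highest is cycle (2) at 1.1120 (>1, arbitrage).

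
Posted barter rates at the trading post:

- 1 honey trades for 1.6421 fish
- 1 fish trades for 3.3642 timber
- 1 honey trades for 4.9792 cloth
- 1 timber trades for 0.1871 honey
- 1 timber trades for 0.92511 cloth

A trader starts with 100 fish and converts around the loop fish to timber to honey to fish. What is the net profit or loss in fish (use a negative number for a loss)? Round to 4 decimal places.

100 fish × 3.3642 = 336.42 timber
336.42 timber × 0.1871 = 62.944182 honey
62.944182 honey × 1.6421 = 103.3606412622 fish
Net change: 103.3606412622 − 100 = 3.3606412622 fish

3.3606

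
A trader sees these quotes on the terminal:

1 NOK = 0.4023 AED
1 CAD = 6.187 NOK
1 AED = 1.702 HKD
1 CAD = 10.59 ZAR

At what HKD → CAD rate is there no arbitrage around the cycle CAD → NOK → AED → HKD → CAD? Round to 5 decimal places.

0.23605

Known legs of the cycle: 6.187 × 0.4023 × 1.702 = 4.2363292302
For no arbitrage the full-cycle product must be 1, so the missing rate is 1 / 4.2363292302 ≈ 0.2360534.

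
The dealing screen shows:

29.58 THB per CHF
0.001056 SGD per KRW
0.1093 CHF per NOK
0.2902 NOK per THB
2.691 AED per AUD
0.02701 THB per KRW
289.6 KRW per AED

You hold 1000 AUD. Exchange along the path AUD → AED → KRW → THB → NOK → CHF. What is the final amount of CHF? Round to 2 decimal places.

667.66

1000 AUD × 2.691 = 2691 AED
2691 AED × 289.6 = 779313.6 KRW
779313.6 KRW × 0.02701 = 21049.260336 THB
21049.260336 THB × 0.2902 = 6108.4953495072 NOK
6108.4953495072 NOK × 0.1093 = 667.65854170113696 CHF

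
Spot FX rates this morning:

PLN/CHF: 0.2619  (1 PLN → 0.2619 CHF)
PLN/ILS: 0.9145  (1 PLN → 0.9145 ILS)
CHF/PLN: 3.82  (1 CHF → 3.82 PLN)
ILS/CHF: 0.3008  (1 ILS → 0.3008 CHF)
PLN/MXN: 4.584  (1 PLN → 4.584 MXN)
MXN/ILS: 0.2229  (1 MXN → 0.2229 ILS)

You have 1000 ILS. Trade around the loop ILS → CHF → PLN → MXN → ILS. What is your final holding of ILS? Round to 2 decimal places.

1174.08

1000 ILS × 0.3008 = 300.8 CHF
300.8 CHF × 3.82 = 1149.056 PLN
1149.056 PLN × 4.584 = 5267.272704 MXN
5267.272704 MXN × 0.2229 = 1174.0750857216 ILS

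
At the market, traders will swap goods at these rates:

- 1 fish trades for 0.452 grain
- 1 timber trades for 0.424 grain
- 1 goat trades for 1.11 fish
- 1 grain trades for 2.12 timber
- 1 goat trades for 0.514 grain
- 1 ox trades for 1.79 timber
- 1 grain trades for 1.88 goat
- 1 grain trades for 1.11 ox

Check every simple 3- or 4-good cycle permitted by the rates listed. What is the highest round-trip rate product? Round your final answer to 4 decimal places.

fish→grain→goat→fish: 0.452 × 1.88 × 1.11 = 0.94323
ox→timber→grain→ox: 1.79 × 0.424 × 1.11 = 0.84245
Maximum is fish→grain→goat→fish at 0.9432; no arbitrage — every cycle loses value.

0.9432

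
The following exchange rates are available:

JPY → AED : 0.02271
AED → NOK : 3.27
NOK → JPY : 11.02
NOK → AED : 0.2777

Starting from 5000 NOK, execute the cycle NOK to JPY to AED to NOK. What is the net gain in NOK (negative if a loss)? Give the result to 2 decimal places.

5000 NOK × 11.02 = 55100 JPY
55100 JPY × 0.02271 = 1251.321 AED
1251.321 AED × 3.27 = 4091.81967 NOK
Net change: 4091.81967 − 5000 = -908.18033 NOK

-908.18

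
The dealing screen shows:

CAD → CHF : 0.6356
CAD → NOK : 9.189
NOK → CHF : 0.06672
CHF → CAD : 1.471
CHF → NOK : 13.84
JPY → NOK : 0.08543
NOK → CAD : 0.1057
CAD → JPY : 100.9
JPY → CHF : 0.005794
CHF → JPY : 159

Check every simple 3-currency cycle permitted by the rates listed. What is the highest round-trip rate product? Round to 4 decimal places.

CHF→NOK→CAD→CHF: 13.84 × 0.1057 × 0.6356 = 0.92981
JPY→NOK→CAD→JPY: 0.08543 × 0.1057 × 100.9 = 0.91112
CHF→JPY→NOK→CHF: 159 × 0.08543 × 0.06672 = 0.90628
CHF→CAD→NOK→CHF: 1.471 × 9.189 × 0.06672 = 0.90186
CHF→CAD→JPY→CHF: 1.471 × 100.9 × 0.005794 = 0.85997
Maximum is CHF→NOK→CAD→CHF at 0.9298; no arbitrage — every cycle loses value.

0.9298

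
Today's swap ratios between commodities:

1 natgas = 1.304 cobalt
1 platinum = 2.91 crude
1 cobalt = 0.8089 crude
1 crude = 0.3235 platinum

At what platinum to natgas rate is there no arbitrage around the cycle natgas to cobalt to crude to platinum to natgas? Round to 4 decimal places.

2.9306

Known legs of the cycle: 1.304 × 0.8089 × 0.3235 = 0.3412296116
For no arbitrage the full-cycle product must be 1, so the missing rate is 1 / 0.3412296116 ≈ 2.930578.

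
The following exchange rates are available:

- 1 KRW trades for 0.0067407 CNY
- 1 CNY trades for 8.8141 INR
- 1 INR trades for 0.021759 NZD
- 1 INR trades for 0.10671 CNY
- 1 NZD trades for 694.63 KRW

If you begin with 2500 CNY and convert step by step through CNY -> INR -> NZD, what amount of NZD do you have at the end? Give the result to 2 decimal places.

2500 CNY × 8.8141 = 22035.25 INR
22035.25 INR × 0.021759 = 479.46500475 NZD

479.47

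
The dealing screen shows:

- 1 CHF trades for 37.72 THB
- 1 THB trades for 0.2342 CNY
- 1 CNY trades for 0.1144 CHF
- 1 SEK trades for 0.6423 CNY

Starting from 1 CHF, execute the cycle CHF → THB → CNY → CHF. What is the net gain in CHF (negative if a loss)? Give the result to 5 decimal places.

1 CHF × 37.72 = 37.72 THB
37.72 THB × 0.2342 = 8.834024 CNY
8.834024 CNY × 0.1144 = 1.0106123456 CHF
Net change: 1.0106123456 − 1 = 0.0106123456 CHF

0.01061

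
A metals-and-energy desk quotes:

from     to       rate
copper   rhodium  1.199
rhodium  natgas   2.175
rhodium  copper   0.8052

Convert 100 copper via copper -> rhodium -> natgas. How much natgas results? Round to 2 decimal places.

100 copper × 1.199 = 119.9 rhodium
119.9 rhodium × 2.175 = 260.7825 natgas

260.78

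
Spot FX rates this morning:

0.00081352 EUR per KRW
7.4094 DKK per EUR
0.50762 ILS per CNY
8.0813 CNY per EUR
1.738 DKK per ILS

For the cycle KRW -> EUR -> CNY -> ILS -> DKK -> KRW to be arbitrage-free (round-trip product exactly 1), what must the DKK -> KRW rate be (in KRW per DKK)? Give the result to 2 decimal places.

Known legs of the cycle: 0.00081352 × 8.0813 × 0.50762 × 1.738 = 0.00580013310953930656
For no arbitrage the full-cycle product must be 1, so the missing rate is 1 / 0.00580013310953930656 ≈ 172.4098.

172.41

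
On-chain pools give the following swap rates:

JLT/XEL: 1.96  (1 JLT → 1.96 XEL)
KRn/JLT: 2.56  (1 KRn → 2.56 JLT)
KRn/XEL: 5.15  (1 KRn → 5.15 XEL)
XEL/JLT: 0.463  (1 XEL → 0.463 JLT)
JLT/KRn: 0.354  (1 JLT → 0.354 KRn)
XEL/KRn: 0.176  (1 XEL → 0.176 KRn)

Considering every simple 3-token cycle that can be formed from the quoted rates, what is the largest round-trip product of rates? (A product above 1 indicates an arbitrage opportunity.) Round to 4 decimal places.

0.8831

KRn→JLT→XEL→KRn: 2.56 × 1.96 × 0.176 = 0.88310
KRn→XEL→JLT→KRn: 5.15 × 0.463 × 0.354 = 0.84410
Maximum is KRn→JLT→XEL→KRn at 0.8831; no arbitrage — every cycle loses value.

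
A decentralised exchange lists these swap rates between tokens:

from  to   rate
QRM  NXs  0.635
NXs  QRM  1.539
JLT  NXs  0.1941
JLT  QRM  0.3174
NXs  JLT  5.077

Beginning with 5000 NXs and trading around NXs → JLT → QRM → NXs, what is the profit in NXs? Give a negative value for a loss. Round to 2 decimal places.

116.32

5000 NXs × 5.077 = 25385 JLT
25385 JLT × 0.3174 = 8057.199 QRM
8057.199 QRM × 0.635 = 5116.321365 NXs
Net change: 5116.321365 − 5000 = 116.321365 NXs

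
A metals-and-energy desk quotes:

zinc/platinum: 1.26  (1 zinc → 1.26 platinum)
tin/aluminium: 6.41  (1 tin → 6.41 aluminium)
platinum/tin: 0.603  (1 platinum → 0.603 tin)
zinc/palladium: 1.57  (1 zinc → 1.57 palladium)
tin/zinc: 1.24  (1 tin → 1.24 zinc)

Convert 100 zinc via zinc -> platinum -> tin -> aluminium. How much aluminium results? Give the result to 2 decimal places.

100 zinc × 1.26 = 126 platinum
126 platinum × 0.603 = 75.978 tin
75.978 tin × 6.41 = 487.01898 aluminium

487.02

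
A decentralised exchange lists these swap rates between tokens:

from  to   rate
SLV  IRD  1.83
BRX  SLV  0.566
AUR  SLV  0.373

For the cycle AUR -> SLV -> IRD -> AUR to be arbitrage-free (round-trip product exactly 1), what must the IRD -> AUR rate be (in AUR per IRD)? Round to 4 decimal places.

1.4650

Known legs of the cycle: 0.373 × 1.83 = 0.68259
For no arbitrage the full-cycle product must be 1, so the missing rate is 1 / 0.68259 ≈ 1.465008.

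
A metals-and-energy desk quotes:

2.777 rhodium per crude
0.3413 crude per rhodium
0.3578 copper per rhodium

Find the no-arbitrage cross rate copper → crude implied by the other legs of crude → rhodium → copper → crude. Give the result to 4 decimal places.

1.0064

Known legs of the cycle: 2.777 × 0.3578 = 0.9936106
For no arbitrage the full-cycle product must be 1, so the missing rate is 1 / 0.9936106 ≈ 1.006430.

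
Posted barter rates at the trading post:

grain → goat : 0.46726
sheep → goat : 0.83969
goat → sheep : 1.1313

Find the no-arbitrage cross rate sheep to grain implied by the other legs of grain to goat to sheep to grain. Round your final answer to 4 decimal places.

1.8917

Known legs of the cycle: 0.46726 × 1.1313 = 0.528611238
For no arbitrage the full-cycle product must be 1, so the missing rate is 1 / 0.528611238 ≈ 1.891749.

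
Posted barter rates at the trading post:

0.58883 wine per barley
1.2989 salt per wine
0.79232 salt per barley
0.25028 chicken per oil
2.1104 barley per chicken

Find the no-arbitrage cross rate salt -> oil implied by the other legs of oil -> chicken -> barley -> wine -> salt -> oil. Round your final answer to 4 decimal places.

2.4754

Known legs of the cycle: 0.25028 × 2.1104 × 0.58883 × 1.2989 = 0.403976935006663744
For no arbitrage the full-cycle product must be 1, so the missing rate is 1 / 0.403976935006663744 ≈ 2.475389.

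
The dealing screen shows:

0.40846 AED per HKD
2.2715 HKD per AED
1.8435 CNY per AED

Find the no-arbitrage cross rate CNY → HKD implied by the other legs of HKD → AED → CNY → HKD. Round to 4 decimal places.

Known legs of the cycle: 0.40846 × 1.8435 = 0.75299601
For no arbitrage the full-cycle product must be 1, so the missing rate is 1 / 0.75299601 ≈ 1.328028.

1.3280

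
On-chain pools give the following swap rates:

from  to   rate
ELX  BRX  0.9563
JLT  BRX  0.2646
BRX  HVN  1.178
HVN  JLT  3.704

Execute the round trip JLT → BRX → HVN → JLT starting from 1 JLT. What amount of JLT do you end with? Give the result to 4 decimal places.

1.1545

1 JLT × 0.2646 = 0.2646 BRX
0.2646 BRX × 1.178 = 0.3116988 HVN
0.3116988 HVN × 3.704 = 1.1545323552 JLT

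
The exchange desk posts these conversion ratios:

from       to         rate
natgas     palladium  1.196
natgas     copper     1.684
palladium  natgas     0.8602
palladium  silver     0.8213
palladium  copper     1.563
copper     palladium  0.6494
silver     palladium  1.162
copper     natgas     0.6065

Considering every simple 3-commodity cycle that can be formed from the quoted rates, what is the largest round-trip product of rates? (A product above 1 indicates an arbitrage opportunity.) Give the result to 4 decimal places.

natgas→palladium→copper→natgas: 1.196 × 1.563 × 0.6065 = 1.13376
natgas→copper→palladium→natgas: 1.684 × 0.6494 × 0.8602 = 0.94071
Maximum is natgas→palladium→copper→natgas at 1.1338; arbitrage exists.

1.1338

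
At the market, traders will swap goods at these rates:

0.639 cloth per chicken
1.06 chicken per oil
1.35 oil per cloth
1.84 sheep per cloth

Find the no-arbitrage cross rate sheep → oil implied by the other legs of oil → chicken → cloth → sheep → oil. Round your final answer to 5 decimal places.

0.80237

Known legs of the cycle: 1.06 × 0.639 × 1.84 = 1.2463056
For no arbitrage the full-cycle product must be 1, so the missing rate is 1 / 1.2463056 ≈ 0.8023714.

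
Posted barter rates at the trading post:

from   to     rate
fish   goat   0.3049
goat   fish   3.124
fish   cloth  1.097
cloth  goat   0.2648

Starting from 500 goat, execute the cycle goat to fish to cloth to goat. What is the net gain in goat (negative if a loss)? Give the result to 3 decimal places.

500 goat × 3.124 = 1562 fish
1562 fish × 1.097 = 1713.514 cloth
1713.514 cloth × 0.2648 = 453.7385072 goat
Net change: 453.7385072 − 500 = -46.2614928 goat

-46.261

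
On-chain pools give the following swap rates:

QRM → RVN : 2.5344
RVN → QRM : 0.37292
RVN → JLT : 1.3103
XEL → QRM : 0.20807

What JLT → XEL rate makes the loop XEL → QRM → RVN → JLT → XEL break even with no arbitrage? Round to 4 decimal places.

Known legs of the cycle: 0.20807 × 2.5344 × 1.3103 = 0.6909639162624
For no arbitrage the full-cycle product must be 1, so the missing rate is 1 / 0.6909639162624 ≈ 1.447254.

1.4473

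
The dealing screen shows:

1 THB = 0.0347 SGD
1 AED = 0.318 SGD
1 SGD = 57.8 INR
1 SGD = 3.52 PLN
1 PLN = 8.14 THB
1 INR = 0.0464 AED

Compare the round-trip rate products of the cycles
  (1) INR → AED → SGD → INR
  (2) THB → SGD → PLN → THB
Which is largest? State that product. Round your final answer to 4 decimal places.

0.9943

(1) 0.0464 × 0.318 × 57.8 = 0.85285
(2) 0.0347 × 3.52 × 8.14 = 0.99425
Highest is cycle (2) at 0.9943 (≤1, no arbitrage).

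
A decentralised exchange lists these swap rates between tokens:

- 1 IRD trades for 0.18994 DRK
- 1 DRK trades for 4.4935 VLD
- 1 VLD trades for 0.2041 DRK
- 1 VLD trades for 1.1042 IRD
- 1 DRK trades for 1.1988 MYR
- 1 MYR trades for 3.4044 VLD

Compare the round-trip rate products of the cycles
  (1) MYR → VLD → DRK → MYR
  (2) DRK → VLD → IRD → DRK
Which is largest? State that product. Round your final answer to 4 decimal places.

0.9424

(1) 3.4044 × 0.2041 × 1.1988 = 0.83297
(2) 4.4935 × 1.1042 × 0.18994 = 0.94243
Highest is cycle (2) at 0.9424 (≤1, no arbitrage).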